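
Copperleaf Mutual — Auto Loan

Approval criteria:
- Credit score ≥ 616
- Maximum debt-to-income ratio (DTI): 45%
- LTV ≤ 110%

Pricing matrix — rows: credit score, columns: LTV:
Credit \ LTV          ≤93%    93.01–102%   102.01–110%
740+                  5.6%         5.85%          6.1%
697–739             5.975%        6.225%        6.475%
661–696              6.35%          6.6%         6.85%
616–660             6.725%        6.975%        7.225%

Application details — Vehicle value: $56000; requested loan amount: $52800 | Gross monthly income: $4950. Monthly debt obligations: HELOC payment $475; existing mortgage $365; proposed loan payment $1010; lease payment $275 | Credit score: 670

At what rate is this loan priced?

Credit score 670 ≥ 616; Total monthly debts = (475 + 365 + 1,010 + 275) = 2,125. Debt-to-income = 2,125/4,950 = 42.9% — meets 45% limit
Loan-to-value = 52,800/56,000 = 94.3% — pass (110% max)
Credit 670 → row 661–696; LTV 94.3% → column 93.01–102%. Grid cell → 6.6%.

6.6%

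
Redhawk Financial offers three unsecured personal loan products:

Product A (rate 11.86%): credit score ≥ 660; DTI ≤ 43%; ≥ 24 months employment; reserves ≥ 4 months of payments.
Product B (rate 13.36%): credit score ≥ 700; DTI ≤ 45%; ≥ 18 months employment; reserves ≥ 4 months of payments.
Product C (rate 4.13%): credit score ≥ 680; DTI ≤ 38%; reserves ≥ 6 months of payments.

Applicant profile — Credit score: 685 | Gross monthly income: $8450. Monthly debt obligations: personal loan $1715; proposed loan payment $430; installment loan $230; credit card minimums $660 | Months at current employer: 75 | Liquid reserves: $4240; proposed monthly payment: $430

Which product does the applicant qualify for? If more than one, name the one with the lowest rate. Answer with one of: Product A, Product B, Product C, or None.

Product C

Total debts = (1,715 + 430 + 230 + 660) = 3,035; DTI = 3,035/8,450 = 35.9%.
Reserves = 4,240/430 = 9.9 months.
Product A: score 685 ≥ 660; DTI 35.9% ≤ 43%; employment 75 ≥ 24 mo; reserves 9.9 ≥ 4 mo → qualifies.
Product B: score 685 < 700; DTI 35.9% ≤ 45%; employment 75 ≥ 18 mo; reserves 9.9 ≥ 4 mo → does not qualify.
Product C: score 685 ≥ 680; DTI 35.9% ≤ 38%; reserves 9.9 ≥ 6 mo → qualifies.
Qualifying: Product A, Product C. Lowest rate is 4.13% → Product C.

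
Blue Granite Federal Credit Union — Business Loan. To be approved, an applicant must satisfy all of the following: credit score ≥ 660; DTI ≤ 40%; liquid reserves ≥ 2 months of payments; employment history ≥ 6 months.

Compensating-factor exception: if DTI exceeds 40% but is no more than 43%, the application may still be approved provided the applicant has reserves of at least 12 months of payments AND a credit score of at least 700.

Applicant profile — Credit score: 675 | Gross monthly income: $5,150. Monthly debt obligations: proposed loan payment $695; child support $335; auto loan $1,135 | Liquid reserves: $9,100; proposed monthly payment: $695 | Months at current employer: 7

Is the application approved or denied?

Denied

Credit score 675 ≥ 660 (meets base)
Total debts = (695 + 335 + 1,135) = 2,165. DTI = 2,165/5,150 = 42% > 40% — standard DTI limit exceeded.
Reserves: 9,100 ÷ 695 = 13.1 months (meets 2-month minimum)
Employment 7 ≥ 6 months
42% falls in the override range (40%–43%), so the compensating-factor test applies.
Override check — reserves: 13.1 mo (ok); score: 675 (below 700).
Compensating-factor requirement not fully met.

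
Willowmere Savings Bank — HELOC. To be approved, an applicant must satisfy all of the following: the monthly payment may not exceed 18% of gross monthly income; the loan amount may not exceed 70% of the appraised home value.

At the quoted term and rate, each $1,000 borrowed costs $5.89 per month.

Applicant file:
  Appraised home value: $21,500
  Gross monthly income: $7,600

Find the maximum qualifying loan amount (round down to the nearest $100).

Payment cap: 18% × $7,600 = $1,368/month.
At $5.89 per $1,000, that supports 1,368/5.89 × 1,000 ≈ $232,258 → $232,200.
LTV cap: 70% × $21,500 = $15,050 → $15,000.
Binding constraint: loan-to-value.

$15,000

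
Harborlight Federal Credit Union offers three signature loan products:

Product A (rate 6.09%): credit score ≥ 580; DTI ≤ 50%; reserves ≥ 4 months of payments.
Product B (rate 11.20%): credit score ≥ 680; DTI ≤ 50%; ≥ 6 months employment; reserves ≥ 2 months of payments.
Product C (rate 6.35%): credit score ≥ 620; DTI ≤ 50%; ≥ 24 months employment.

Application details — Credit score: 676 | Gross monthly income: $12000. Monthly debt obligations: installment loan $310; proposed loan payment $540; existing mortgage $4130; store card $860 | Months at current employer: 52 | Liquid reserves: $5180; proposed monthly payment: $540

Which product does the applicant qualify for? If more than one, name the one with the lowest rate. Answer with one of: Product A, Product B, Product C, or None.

Product A

Total debts = (310 + 540 + 4,130 + 860) = 5,840; DTI = 5,840/12,000 = 48.7%.
Reserves = 5,180/540 = 9.6 months.
Product A: score 676 ≥ 580; DTI 48.7% ≤ 50%; reserves 9.6 ≥ 4 mo → qualifies.
Product B: score 676 < 680; DTI 48.7% ≤ 50%; employment 52 ≥ 6 mo; reserves 9.6 ≥ 2 mo → does not qualify.
Product C: score 676 ≥ 620; DTI 48.7% ≤ 50%; employment 52 ≥ 24 mo → qualifies.
Qualifying: Product A, Product C. Lowest rate is 6.09% → Product A.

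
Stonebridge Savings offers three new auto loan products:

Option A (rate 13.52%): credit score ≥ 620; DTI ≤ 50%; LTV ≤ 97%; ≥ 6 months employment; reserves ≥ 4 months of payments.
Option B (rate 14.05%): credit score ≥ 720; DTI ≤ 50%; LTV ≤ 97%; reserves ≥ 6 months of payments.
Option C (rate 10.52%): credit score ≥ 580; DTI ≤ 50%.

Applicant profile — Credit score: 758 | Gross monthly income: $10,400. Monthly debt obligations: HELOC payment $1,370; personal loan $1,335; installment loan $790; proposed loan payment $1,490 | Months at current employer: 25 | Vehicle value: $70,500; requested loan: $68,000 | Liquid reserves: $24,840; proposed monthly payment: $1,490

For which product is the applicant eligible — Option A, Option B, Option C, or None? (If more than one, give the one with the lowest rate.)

Total debts = (1,370 + 1,335 + 790 + 1,490) = 4,985; DTI = 4,985/10,400 = 47.9%.
LTV = 68,000/70,500 = 96.5%.
Reserves = 24,840/1,490 = 16.7 months.
Option A: score 758 ≥ 620; DTI 47.9% ≤ 50%; LTV 96.5% ≤ 97%; employment 25 ≥ 6 mo; reserves 16.7 ≥ 4 mo → qualifies.
Option B: score 758 ≥ 720; DTI 47.9% ≤ 50%; LTV 96.5% ≤ 97%; reserves 16.7 ≥ 6 mo → qualifies.
Option C: score 758 ≥ 580; DTI 47.9% ≤ 50% → qualifies.
Qualifying: Option A, Option B, Option C. Lowest rate is 10.52% → Option C.

Option C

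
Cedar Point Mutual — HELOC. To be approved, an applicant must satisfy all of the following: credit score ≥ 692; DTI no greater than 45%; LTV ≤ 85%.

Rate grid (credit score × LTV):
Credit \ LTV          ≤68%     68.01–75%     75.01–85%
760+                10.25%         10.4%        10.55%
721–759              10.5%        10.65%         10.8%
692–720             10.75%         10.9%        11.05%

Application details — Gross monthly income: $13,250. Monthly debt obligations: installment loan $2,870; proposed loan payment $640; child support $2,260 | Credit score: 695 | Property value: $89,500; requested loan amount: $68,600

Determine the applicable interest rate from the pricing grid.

Credit score 695 ≥ 692; Total monthly debts = (2,870 + 640 + 2,260) = 5,770. DTI: 5,770 ÷ 13,250 = 43.5%, within the 45% cap
LTV = 68,600/89,500 = 76.6% ≤ 85%
Score 695 is in the 692–720 band; LTV 76.6% is in the 75.01–85% band → 11.05%.

11.05%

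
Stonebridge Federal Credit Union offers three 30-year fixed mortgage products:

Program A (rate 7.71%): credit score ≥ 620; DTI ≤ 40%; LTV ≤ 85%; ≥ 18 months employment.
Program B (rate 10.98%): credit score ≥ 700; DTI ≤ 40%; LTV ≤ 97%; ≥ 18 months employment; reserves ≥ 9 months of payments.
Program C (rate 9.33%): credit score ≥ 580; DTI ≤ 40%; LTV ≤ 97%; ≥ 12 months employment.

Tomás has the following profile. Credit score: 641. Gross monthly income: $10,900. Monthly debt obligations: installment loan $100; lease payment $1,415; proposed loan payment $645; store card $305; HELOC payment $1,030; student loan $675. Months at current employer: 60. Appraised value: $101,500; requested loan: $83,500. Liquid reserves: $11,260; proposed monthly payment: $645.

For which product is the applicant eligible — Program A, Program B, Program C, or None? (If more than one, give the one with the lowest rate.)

Total debts = (100 + 1,415 + 645 + 305 + 1,030 + 675) = 4,170; DTI = 4,170/10,900 = 38.3%.
LTV = 83,500/101,500 = 82.3%.
Reserves = 11,260/645 = 17.5 months.
Program A: score 641 ≥ 620; DTI 38.3% ≤ 40%; LTV 82.3% ≤ 85%; employment 60 ≥ 18 mo → qualifies.
Program B: score 641 < 700; DTI 38.3% ≤ 40%; LTV 82.3% ≤ 97%; employment 60 ≥ 18 mo; reserves 17.5 ≥ 9 mo → does not qualify.
Program C: score 641 ≥ 580; DTI 38.3% ≤ 40%; LTV 82.3% ≤ 97%; employment 60 ≥ 12 mo → qualifies.
Qualifying: Program A, Program C. Lowest rate is 7.71% → Program A.

Program A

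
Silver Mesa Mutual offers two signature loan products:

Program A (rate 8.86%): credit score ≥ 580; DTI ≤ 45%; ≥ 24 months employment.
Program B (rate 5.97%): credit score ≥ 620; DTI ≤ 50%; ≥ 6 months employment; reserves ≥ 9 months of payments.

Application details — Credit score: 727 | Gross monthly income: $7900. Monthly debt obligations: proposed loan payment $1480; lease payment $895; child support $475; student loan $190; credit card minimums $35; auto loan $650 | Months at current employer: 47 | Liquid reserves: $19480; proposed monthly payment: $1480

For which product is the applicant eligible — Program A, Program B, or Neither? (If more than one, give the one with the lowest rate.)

Total debts = (1,480 + 895 + 475 + 190 + 35 + 650) = 3,725; DTI = 3,725/7,900 = 47.2%.
Reserves = 19,480/1,480 = 13.2 months.
Program A: score 727 ≥ 580; DTI 47.2% > 45%; employment 47 ≥ 24 mo → does not qualify.
Program B: score 727 ≥ 620; DTI 47.2% ≤ 50%; employment 47 ≥ 6 mo; reserves 13.2 ≥ 9 mo → qualifies.

Program B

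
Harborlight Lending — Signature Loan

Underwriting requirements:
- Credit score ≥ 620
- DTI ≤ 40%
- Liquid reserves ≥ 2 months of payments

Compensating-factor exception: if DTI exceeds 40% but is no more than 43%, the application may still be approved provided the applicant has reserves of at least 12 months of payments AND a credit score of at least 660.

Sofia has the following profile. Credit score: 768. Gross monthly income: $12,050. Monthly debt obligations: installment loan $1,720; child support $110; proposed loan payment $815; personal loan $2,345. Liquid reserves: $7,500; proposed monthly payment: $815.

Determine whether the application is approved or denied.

Denied

Credit score 768 ≥ 620 (meets base)
Total debts = (1,720 + 110 + 815 + 2,345) = 4,990. DTI = 4,990/12,050 = 41.4% > 40% — standard DTI limit exceeded.
Reserves: 7,500 ÷ 815 = 9.2 months (meets 2-month minimum)
DTI 41.4% is within the 40%–43% exception band; checking compensating factors.
Override check — reserves: 9.2 mo (short of 12); score: 768 (ok).
Override conditions not both satisfied; exception does not apply.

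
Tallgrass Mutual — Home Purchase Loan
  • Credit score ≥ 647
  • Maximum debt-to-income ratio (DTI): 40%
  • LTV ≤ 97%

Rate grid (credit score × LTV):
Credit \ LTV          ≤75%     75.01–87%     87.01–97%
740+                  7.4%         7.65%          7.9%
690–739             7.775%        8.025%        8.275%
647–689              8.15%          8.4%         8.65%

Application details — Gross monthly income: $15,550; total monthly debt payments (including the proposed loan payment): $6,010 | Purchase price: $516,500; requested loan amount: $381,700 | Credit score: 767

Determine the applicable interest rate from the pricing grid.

Credit score 767 ≥ 647; DTI: 6,010 ÷ 15,550 = 38.6%, within the 40% cap
LTV = 381,700/516,500 = 73.9% ≤ 97%
Score 767 is in the 740+ band; LTV 73.9% is in the ≤75% band → 7.4%.

7.4%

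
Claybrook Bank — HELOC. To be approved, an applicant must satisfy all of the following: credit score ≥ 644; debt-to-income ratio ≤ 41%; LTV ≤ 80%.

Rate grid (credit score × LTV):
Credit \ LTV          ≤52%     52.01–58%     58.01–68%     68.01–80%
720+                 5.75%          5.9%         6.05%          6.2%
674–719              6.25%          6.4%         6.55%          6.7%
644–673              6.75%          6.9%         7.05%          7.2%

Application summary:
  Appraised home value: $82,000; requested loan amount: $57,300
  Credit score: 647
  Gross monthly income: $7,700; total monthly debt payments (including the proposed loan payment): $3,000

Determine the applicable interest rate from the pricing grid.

Credit score 647 ≥ 644; DTI: 3,000 ÷ 7,700 = 39%, within the 41% cap
Loan-to-value = 57,300/82,000 = 69.9% — pass (80% max)
Row: 647 falls in 644–673. Column: 69.9% falls in 68.01–80%. Rate = 7.2%.

7.2%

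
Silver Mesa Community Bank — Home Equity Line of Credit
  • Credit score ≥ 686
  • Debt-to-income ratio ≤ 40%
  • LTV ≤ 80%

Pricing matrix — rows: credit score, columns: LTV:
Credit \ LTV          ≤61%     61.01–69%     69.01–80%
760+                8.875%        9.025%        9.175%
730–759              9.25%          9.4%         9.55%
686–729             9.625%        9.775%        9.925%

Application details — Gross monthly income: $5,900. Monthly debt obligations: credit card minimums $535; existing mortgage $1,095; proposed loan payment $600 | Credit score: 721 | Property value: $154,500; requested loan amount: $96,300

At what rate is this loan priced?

9.775%

Credit score 721 ≥ 686; Total monthly debts = (535 + 1,095 + 600) = 2,230. DTI: 2,230 ÷ 5,900 = 37.8%, within the 40% cap
Loan-to-value = 96,300/154,500 = 62.3% — pass (80% max)
Row: 721 falls in 686–729. Column: 62.3% falls in 61.01–69%. Rate = 9.775%.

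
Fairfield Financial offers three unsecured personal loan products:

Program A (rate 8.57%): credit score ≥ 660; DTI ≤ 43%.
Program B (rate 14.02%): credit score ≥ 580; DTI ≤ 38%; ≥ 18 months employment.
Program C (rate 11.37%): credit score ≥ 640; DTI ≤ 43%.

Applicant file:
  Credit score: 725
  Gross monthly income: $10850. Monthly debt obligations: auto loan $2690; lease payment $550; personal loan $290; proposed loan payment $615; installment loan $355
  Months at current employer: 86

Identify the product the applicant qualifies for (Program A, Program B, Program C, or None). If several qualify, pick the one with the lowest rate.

Total debts = (2,690 + 550 + 290 + 615 + 355) = 4,500; DTI = 4,500/10,850 = 41.5%.
Program A: score 725 ≥ 660; DTI 41.5% ≤ 43% → qualifies.
Program B: score 725 ≥ 580; DTI 41.5% > 38%; employment 86 ≥ 18 mo → does not qualify.
Program C: score 725 ≥ 640; DTI 41.5% ≤ 43% → qualifies.
Qualifying: Program A, Program C. Lowest rate is 8.57% → Program A.

Program A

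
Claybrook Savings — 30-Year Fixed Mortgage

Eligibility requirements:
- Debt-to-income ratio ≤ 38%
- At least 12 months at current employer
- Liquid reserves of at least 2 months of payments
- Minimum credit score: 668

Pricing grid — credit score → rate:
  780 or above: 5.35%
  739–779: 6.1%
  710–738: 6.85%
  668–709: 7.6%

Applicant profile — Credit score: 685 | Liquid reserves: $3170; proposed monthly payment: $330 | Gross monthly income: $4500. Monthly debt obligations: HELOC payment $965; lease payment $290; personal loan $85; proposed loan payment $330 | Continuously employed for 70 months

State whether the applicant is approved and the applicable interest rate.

Approved at 7.6%

Credit score 685 ≥ 668 (meets minimum)
Liquid reserves cover 3,170/330 = 9.6 months — ≥ 2 required
Employment 70 ≥ 12 months
Total monthly debts = (965 + 290 + 85 + 330) = 1,670. Debt-to-income = 1,670/4,500 = 37.1% — meets 38% limit
All requirements met. Score 685 falls in the 668–709 tier → 7.6%.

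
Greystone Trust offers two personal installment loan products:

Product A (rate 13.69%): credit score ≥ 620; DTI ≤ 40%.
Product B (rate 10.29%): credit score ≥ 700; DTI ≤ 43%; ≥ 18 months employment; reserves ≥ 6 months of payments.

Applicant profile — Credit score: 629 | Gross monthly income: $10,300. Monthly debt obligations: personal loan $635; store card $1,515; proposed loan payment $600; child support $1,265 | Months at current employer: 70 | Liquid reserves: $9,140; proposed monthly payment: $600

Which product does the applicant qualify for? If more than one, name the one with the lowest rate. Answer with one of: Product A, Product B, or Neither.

Total debts = (635 + 1,515 + 600 + 1,265) = 4,015; DTI = 4,015/10,300 = 39%.
Reserves = 9,140/600 = 15.2 months.
Product A: score 629 ≥ 620; DTI 39% ≤ 40% → qualifies.
Product B: score 629 < 700; DTI 39% ≤ 43%; employment 70 ≥ 18 mo; reserves 15.2 ≥ 6 mo → does not qualify.

Product A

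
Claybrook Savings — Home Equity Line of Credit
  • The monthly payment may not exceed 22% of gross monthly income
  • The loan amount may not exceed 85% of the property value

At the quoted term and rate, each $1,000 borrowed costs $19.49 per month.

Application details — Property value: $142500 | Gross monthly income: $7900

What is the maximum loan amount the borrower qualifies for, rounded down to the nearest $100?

$89,100

Payment cap: 22% × $7,900 = $1,738/month.
At $19.49 per $1,000, that supports 1,738/19.49 × 1,000 ≈ $89,173 → $89,100.
LTV cap: 85% × $142,500 = $121,125 → $121,100.
Binding constraint: payment-to-income.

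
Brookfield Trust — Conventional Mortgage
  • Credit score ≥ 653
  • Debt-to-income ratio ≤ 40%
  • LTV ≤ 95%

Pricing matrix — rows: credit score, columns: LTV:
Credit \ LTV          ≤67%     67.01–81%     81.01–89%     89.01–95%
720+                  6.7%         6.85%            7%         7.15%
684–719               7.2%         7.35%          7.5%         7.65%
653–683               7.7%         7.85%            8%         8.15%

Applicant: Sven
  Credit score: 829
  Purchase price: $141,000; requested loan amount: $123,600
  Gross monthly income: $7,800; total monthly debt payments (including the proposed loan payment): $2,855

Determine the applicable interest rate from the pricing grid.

7%

Credit score 829 ≥ 653; Debt-to-income = 2,855/7,800 = 36.6% — meets 40% limit
LTV = 123,600/141,000 = 87.7% ≤ 95%
Credit 829 → row 720+; LTV 87.7% → column 81.01–89%. Grid cell → 7%.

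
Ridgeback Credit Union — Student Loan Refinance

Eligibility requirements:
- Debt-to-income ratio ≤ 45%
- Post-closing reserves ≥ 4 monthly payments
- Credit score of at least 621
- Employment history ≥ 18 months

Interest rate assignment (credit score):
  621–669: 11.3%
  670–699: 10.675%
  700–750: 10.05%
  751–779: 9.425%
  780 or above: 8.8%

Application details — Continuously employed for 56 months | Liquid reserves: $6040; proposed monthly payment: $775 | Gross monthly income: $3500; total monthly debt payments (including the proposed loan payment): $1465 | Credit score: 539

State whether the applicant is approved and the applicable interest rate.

Denied

Credit score 539 < 621 (below minimum)
Employment 56 ≥ 18 months
DTI: 1,465 ÷ 3,500 = 41.9%, within the 45% cap
Liquid reserves cover 6,040/775 = 7.8 months — ≥ 4 required
Not all requirements met → denied.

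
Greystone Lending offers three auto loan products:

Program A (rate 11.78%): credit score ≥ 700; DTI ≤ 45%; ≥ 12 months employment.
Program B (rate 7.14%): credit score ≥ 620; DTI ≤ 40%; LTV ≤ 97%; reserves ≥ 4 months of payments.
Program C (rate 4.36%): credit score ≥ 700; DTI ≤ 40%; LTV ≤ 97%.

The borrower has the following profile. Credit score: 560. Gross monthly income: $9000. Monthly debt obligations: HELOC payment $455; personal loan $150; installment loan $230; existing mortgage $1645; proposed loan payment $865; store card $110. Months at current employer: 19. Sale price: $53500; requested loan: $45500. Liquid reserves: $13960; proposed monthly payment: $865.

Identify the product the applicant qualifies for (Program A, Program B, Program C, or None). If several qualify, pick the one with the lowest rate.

Total debts = (455 + 150 + 230 + 1,645 + 865 + 110) = 3,455; DTI = 3,455/9,000 = 38.4%.
LTV = 45,500/53,500 = 85%.
Reserves = 13,960/865 = 16.1 months.
Program A: score 560 < 700; DTI 38.4% ≤ 45%; employment 19 ≥ 12 mo → does not qualify.
Program B: score 560 < 620; DTI 38.4% ≤ 40%; LTV 85% ≤ 97%; reserves 16.1 ≥ 4 mo → does not qualify.
Program C: score 560 < 700; DTI 38.4% ≤ 40%; LTV 85% ≤ 97% → does not qualify.

None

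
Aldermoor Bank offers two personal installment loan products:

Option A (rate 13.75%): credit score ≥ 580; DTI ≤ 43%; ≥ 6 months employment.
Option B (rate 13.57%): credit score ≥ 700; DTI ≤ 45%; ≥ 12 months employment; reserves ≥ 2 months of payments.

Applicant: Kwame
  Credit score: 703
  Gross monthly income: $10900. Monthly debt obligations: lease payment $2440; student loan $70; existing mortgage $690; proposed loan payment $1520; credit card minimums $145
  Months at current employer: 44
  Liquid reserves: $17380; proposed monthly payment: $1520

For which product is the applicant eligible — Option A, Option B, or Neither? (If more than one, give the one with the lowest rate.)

Total debts = (2,440 + 70 + 690 + 1,520 + 145) = 4,865; DTI = 4,865/10,900 = 44.6%.
Reserves = 17,380/1,520 = 11.4 months.
Option A: score 703 ≥ 580; DTI 44.6% > 43%; employment 44 ≥ 6 mo → does not qualify.
Option B: score 703 ≥ 700; DTI 44.6% ≤ 45%; employment 44 ≥ 12 mo; reserves 11.4 ≥ 2 mo → qualifies.

Option B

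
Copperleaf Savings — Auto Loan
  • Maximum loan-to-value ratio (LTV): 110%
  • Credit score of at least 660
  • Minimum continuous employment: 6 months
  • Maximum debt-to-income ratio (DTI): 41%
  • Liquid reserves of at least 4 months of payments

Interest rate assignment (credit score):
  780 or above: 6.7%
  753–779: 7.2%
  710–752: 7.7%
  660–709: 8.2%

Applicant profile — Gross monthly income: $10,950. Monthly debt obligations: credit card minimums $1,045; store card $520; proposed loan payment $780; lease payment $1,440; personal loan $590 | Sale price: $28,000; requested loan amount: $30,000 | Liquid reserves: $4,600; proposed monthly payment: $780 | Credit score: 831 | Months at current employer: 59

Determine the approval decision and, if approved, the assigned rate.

Credit score 831 ≥ 660 (meets minimum)
Employment 59 ≥ 6 months
Loan-to-value = 30,000/28,000 = 107.1% — pass (110% max)
Total monthly debts = (1,045 + 520 + 780 + 1,440 + 590) = 4,375. DTI: 4,375 ÷ 10,950 = 40%, within the 41% cap
Reserves = 4,600/780 = 5.9 months ≥ 4
All requirements met. Score 831 falls in the 780 or above tier → 6.7%.

Approved at 6.7%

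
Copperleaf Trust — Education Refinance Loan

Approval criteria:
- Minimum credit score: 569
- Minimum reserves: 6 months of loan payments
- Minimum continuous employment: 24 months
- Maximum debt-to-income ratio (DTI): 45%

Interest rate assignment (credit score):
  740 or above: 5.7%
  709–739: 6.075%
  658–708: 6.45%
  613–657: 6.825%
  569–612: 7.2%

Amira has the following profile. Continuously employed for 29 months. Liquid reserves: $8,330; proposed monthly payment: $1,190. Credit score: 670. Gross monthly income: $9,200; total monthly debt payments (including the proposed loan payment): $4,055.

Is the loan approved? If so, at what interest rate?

Credit score 670 ≥ 569 (meets minimum)
DTI: 4,055 ÷ 9,200 = 44.1%, within the 45% cap
Employment 29 ≥ 24 months
Reserves = 8,330/1,190 = 7.0 months ≥ 6
All requirements met. Score 670 falls in the 658–708 tier → 6.45%.

Approved at 6.45%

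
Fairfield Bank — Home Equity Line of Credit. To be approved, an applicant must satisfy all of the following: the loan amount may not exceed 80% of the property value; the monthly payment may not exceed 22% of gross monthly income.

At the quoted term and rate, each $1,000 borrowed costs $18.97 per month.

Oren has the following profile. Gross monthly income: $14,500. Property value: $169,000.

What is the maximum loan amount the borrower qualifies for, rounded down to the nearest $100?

Payment cap: 22% × $14,500 = $3,190/month.
At $18.97 per $1,000, that supports 3,190/18.97 × 1,000 ≈ $168,160 → $168,100.
LTV cap: 80% × $169,000 = $135,200 → $135,200.
Binding constraint: loan-to-value.

$135,200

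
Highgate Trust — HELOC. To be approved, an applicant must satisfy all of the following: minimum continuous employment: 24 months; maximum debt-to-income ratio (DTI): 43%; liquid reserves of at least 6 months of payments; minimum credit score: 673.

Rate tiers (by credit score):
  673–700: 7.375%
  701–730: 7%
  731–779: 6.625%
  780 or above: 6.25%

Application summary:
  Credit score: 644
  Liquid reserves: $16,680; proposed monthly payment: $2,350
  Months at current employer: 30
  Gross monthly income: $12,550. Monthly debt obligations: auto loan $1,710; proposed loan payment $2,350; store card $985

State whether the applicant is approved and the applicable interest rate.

Credit score 644 < 673 (below minimum)
Reserves: 16,680 ÷ 2,350 = 7.1 months (meets 6-month minimum)
Employment 30 ≥ 24 months
Total monthly debts = (1,710 + 2,350 + 985) = 5,045. Debt-to-income = 5,045/12,550 = 40.2% — meets 43% limit
Not all requirements met → denied.

Denied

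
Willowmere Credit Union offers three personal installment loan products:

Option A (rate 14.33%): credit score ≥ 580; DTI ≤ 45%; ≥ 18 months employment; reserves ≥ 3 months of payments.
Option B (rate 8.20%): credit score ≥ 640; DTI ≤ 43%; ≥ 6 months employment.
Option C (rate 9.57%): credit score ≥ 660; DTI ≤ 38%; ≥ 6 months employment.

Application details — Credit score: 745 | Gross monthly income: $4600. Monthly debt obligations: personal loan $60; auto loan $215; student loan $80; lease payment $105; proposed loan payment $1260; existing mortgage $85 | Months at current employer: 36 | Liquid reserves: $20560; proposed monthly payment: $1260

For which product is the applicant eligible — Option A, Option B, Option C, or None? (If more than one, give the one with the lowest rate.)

Option B

Total debts = (60 + 215 + 80 + 105 + 1,260 + 85) = 1,805; DTI = 1,805/4,600 = 39.2%.
Reserves = 20,560/1,260 = 16.3 months.
Option A: score 745 ≥ 580; DTI 39.2% ≤ 45%; employment 36 ≥ 18 mo; reserves 16.3 ≥ 3 mo → qualifies.
Option B: score 745 ≥ 640; DTI 39.2% ≤ 43%; employment 36 ≥ 6 mo → qualifies.
Option C: score 745 ≥ 660; DTI 39.2% > 38%; employment 36 ≥ 6 mo → does not qualify.
Qualifying: Option A, Option B. Lowest rate is 8.20% → Option B.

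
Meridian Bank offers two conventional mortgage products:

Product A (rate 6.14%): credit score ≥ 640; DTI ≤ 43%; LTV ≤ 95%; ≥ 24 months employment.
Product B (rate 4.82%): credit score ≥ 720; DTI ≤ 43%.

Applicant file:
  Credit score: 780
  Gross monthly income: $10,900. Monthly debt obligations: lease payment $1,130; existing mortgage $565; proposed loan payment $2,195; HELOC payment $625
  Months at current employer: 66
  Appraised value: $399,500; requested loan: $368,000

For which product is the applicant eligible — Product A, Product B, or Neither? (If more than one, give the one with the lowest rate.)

Total debts = (1,130 + 565 + 2,195 + 625) = 4,515; DTI = 4,515/10,900 = 41.4%.
LTV = 368,000/399,500 = 92.1%.
Product A: score 780 ≥ 640; DTI 41.4% ≤ 43%; LTV 92.1% ≤ 95%; employment 66 ≥ 24 mo → qualifies.
Product B: score 780 ≥ 720; DTI 41.4% ≤ 43% → qualifies.
Qualifying: Product A, Product B. Lowest rate is 4.82% → Product B.

Product B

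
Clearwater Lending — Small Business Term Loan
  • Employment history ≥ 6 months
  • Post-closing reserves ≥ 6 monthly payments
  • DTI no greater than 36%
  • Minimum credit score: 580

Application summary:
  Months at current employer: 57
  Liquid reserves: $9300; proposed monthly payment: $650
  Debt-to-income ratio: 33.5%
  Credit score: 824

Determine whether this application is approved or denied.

Approved

Employment 57 ≥ 6 months
Reserves = 9,300/650 = 14.3 months ≥ 6
DTI 33.5% is within the 36% limit
Credit score 824 ≥ 580 (meets)
All criteria satisfied.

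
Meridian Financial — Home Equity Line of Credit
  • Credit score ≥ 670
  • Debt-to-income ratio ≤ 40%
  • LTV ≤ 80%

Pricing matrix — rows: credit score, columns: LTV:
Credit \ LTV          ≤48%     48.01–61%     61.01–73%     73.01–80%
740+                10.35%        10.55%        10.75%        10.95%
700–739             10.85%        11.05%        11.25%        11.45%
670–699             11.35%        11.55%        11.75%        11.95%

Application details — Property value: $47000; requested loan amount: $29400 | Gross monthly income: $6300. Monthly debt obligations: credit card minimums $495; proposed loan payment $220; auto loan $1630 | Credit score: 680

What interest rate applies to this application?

Credit score 680 ≥ 670; Total monthly debts = (495 + 220 + 1,630) = 2,345. DTI: 2,345 ÷ 6,300 = 37.2%, within the 40% cap
LTV: 29,400 ÷ 47,000 = 62.6%, within 80% cap
Row: 680 falls in 670–699. Column: 62.6% falls in 61.01–73%. Rate = 11.75%.

11.75%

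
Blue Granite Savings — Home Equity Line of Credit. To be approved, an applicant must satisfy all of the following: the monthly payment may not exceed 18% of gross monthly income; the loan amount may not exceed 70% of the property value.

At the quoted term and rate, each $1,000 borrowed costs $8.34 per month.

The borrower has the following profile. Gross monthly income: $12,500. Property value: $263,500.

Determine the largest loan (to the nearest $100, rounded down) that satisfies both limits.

$184,400

Payment cap: 18% × $12,500 = $2,250/month.
At $8.34 per $1,000, that supports 2,250/8.34 × 1,000 ≈ $269,784 → $269,700.
LTV cap: 70% × $263,500 = $184,450 → $184,400.
Binding constraint: loan-to-value.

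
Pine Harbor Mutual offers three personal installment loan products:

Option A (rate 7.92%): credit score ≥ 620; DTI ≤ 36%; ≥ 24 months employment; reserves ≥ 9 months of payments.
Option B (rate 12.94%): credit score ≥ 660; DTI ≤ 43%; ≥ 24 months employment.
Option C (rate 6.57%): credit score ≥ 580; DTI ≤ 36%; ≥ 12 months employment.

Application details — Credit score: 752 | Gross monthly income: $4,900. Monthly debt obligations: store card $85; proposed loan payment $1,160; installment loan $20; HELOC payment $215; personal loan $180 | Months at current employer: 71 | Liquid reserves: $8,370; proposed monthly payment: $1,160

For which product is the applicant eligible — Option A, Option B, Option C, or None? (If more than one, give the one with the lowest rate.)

Option C

Total debts = (85 + 1,160 + 20 + 215 + 180) = 1,660; DTI = 1,660/4,900 = 33.9%.
Reserves = 8,370/1,160 = 7.2 months.
Option A: score 752 ≥ 620; DTI 33.9% ≤ 36%; employment 71 ≥ 24 mo; reserves 7.2 < 9 mo → does not qualify.
Option B: score 752 ≥ 660; DTI 33.9% ≤ 43%; employment 71 ≥ 24 mo → qualifies.
Option C: score 752 ≥ 580; DTI 33.9% ≤ 36%; employment 71 ≥ 12 mo → qualifies.
Qualifying: Option B, Option C. Lowest rate is 6.57% → Option C.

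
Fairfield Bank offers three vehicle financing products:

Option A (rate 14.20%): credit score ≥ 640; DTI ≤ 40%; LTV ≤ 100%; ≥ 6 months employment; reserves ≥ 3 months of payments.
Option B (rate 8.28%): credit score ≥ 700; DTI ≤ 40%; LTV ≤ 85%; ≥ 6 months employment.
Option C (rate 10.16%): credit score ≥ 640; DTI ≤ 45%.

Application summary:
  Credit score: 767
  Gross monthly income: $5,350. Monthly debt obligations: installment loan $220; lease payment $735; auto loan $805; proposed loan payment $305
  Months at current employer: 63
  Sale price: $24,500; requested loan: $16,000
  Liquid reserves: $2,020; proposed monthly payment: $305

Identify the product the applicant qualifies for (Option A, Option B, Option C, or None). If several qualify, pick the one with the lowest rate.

Total debts = (220 + 735 + 805 + 305) = 2,065; DTI = 2,065/5,350 = 38.6%.
LTV = 16,000/24,500 = 65.3%.
Reserves = 2,020/305 = 6.6 months.
Option A: score 767 ≥ 640; DTI 38.6% ≤ 40%; LTV 65.3% ≤ 100%; employment 63 ≥ 6 mo; reserves 6.6 ≥ 3 mo → qualifies.
Option B: score 767 ≥ 700; DTI 38.6% ≤ 40%; LTV 65.3% ≤ 85%; employment 63 ≥ 6 mo → qualifies.
Option C: score 767 ≥ 640; DTI 38.6% ≤ 45% → qualifies.
Qualifying: Option A, Option B, Option C. Lowest rate is 8.28% → Option B.

Option B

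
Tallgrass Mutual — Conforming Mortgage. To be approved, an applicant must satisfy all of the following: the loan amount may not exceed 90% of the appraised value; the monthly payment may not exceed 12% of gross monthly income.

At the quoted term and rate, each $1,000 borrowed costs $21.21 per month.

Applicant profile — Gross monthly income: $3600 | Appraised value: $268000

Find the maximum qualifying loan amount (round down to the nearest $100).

$20,300

Payment cap: 12% × $3,600 = $432/month.
At $21.21 per $1,000, that supports 432/21.21 × 1,000 ≈ $20,367 → $20,300.
LTV cap: 90% × $268,000 = $241,200 → $241,200.
Binding constraint: payment-to-income.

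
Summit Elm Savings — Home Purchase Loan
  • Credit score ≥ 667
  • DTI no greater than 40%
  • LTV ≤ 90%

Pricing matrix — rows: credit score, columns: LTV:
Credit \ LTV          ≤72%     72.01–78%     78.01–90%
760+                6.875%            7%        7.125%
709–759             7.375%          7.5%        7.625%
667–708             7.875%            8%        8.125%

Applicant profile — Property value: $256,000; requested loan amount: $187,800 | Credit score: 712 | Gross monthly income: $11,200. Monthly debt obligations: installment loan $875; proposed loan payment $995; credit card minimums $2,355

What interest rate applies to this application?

Credit score 712 ≥ 667; Total monthly debts = (875 + 995 + 2,355) = 4,225. DTI = 4,225/11,200 = 37.7% ≤ 40%
LTV = 187,800/256,000 = 73.4% ≤ 90%
Credit 712 → row 709–759; LTV 73.4% → column 72.01–78%. Grid cell → 7.5%.

7.5%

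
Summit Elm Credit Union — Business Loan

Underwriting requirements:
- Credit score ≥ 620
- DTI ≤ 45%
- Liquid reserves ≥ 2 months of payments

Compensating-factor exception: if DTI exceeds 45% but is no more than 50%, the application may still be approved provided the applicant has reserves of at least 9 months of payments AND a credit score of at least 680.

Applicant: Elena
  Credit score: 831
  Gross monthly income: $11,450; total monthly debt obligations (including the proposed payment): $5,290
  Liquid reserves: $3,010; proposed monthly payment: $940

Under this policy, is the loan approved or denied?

Credit score 831 ≥ 620 (meets base)
DTI = 5,290/11,450 = 46.2% > 45% — standard DTI limit exceeded.
Reserves: 3,010 ÷ 940 = 3.2 months (meets 2-month minimum)
46.2% falls in the override range (45%–50%), so the compensating-factor test applies.
Override check — reserves: 3.2 mo (short of 9); score: 831 (ok).
Compensating-factor requirement not fully met.

Denied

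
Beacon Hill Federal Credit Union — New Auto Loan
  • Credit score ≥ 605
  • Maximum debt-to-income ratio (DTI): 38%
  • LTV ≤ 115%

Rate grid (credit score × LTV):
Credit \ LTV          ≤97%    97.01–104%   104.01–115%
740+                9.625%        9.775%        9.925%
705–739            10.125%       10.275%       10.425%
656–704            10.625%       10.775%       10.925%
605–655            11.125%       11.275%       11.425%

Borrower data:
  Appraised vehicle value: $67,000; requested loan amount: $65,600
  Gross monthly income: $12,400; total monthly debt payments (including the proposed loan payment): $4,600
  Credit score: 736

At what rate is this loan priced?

10.275%

Credit score 736 ≥ 605; DTI = 4,600/12,400 = 37.1% ≤ 38%
LTV: 65,600 ÷ 67,000 = 97.9%, within 115% cap
Credit 736 → row 705–739; LTV 97.9% → column 97.01–104%. Grid cell → 10.275%.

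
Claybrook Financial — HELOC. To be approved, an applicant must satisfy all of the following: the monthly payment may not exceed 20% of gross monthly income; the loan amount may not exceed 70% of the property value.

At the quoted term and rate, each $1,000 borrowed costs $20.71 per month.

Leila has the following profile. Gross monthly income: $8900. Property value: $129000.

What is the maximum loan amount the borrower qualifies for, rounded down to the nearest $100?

Payment cap: 20% × $8,900 = $1,780/month.
At $20.71 per $1,000, that supports 1,780/20.71 × 1,000 ≈ $85,948 → $85,900.
LTV cap: 70% × $129,000 = $90,300 → $90,300.
Binding constraint: payment-to-income.

$85,900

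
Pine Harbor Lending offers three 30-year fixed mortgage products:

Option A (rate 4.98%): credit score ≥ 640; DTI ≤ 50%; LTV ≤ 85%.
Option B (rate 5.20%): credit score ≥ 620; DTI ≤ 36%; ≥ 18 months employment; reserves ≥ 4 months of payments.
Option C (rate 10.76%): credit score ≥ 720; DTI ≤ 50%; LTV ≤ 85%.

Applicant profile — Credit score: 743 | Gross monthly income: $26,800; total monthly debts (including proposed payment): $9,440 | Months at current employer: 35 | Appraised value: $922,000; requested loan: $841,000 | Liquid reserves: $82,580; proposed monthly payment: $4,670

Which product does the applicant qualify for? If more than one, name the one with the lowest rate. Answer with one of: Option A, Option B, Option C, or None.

DTI = 9,440/26,800 = 35.2%.
LTV = 841,000/922,000 = 91.2%.
Reserves = 82,580/4,670 = 17.7 months.
Option A: score 743 ≥ 640; DTI 35.2% ≤ 50%; LTV 91.2% > 85% → does not qualify.
Option B: score 743 ≥ 620; DTI 35.2% ≤ 36%; employment 35 ≥ 18 mo; reserves 17.7 ≥ 4 mo → qualifies.
Option C: score 743 ≥ 720; DTI 35.2% ≤ 50%; LTV 91.2% > 85% → does not qualify.

Option B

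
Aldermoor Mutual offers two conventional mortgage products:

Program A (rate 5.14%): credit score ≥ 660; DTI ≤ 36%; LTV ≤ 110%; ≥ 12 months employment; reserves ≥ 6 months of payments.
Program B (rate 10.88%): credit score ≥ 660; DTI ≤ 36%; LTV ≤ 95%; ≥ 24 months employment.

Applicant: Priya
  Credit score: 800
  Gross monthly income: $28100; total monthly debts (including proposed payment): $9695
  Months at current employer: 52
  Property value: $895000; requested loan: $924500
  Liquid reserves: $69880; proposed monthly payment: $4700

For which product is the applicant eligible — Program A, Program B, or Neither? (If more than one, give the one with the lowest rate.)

DTI = 9,695/28,100 = 34.5%.
LTV = 924,500/895,000 = 103.3%.
Reserves = 69,880/4,700 = 14.9 months.
Program A: score 800 ≥ 660; DTI 34.5% ≤ 36%; LTV 103.3% ≤ 110%; employment 52 ≥ 12 mo; reserves 14.9 ≥ 6 mo → qualifies.
Program B: score 800 ≥ 660; DTI 34.5% ≤ 36%; LTV 103.3% > 95%; employment 52 ≥ 24 mo → does not qualify.

Program A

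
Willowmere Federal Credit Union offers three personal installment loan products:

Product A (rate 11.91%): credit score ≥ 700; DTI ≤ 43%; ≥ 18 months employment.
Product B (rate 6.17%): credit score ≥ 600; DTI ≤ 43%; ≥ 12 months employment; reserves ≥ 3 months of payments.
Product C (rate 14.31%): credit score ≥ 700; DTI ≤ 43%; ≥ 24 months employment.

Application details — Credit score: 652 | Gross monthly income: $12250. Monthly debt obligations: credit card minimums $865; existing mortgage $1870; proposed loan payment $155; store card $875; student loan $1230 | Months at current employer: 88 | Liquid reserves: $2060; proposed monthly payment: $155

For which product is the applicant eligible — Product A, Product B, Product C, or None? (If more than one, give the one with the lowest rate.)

Product B

Total debts = (865 + 1,870 + 155 + 875 + 1,230) = 4,995; DTI = 4,995/12,250 = 40.8%.
Reserves = 2,060/155 = 13.3 months.
Product A: score 652 < 700; DTI 40.8% ≤ 43%; employment 88 ≥ 18 mo → does not qualify.
Product B: score 652 ≥ 600; DTI 40.8% ≤ 43%; employment 88 ≥ 12 mo; reserves 13.3 ≥ 3 mo → qualifies.
Product C: score 652 < 700; DTI 40.8% ≤ 43%; employment 88 ≥ 24 mo → does not qualify.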